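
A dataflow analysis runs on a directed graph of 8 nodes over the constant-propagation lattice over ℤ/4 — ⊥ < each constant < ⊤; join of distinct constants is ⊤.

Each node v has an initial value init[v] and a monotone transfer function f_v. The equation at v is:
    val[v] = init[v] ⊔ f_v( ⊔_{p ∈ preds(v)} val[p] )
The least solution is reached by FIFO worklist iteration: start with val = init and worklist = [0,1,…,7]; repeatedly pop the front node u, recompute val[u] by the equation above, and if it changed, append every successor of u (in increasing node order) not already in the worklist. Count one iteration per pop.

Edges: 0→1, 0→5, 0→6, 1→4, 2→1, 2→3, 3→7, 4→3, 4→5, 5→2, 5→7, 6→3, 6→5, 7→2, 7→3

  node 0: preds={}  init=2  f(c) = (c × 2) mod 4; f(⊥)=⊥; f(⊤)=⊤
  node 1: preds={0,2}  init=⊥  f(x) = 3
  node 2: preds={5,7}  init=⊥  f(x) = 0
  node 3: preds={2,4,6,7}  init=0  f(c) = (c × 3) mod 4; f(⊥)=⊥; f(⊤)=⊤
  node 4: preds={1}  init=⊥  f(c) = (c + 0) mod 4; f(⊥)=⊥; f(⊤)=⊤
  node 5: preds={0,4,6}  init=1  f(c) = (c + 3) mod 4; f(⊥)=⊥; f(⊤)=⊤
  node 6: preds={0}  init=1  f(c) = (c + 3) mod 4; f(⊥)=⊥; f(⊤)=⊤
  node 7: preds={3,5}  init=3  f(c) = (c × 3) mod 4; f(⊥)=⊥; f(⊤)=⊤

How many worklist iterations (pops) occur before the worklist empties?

11

Trace (11 dequeues):
  [1] u=0 | in ⊥ | out 2 | ==
  [2] u=1 | in 2 | out 3 | prev ⊥ | push {}
  [3] u=2 | in ⊤ | out 0 | prev ⊥ | push {1}
  [4] u=3 | in ⊤ | out ⊤ | prev 0 | push {}
  [5] u=4 | in 3 | out 3 | prev ⊥ | push {3}
  [6] u=5 | in ⊤ | out ⊤ | prev 1 | push {2}
  [7] u=6 | in 2 | out 1 | ==
  [8] u=7 | in ⊤ | out ⊤ | prev 3 | push {}
  [9] u=1 | in ⊤ | out 3 | ==
  [10] u=3 | in ⊤ | out ⊤ | ==
  [11] u=2 | in ⊤ | out 0 | ==

Converged values:
  [0] 2
  [1] 3
  [2] 0
  [3] ⊤
  [4] 3
  [5] ⊤
  [6] 1
  [7] ⊤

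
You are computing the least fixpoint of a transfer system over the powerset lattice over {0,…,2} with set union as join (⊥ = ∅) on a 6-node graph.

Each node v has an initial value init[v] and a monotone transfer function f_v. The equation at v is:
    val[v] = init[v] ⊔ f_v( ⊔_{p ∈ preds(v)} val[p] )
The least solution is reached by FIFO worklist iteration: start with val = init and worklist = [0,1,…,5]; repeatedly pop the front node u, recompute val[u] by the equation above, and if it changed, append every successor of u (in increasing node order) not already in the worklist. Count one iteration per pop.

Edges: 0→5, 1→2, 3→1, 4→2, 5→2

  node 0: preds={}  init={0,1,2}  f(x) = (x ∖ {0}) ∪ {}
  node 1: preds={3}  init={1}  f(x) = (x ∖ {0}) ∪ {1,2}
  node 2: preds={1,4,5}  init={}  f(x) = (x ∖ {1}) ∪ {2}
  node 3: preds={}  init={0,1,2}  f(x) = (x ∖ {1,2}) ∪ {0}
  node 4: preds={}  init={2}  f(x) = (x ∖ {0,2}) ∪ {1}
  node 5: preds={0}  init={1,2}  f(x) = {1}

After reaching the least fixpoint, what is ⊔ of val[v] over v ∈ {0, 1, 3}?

Iteration log — 7 steps:
  step 1. node 0  ⊔preds={}  new={0,1,2}  stable
  step 2. node 1  ⊔preds={0,1,2}  new={1,2}  old={1}  +wl: 
  step 3. node 2  ⊔preds={1,2}  new={2}  old={}  +wl: 
  step 4. node 3  ⊔preds={}  new={0,1,2}  stable
  step 5. node 4  ⊔preds={}  new={1,2}  old={2}  +wl: 2
  step 6. node 5  ⊔preds={0,1,2}  new={1,2}  stable
  step 7. node 2  ⊔preds={1,2}  new={2}  stable

Least fixpoint reached:
  node 0: {0,1,2}
  node 1: {1,2}
  node 2: {2}
  node 3: {0,1,2}
  node 4: {1,2}
  node 5: {1,2}

{0,1,2}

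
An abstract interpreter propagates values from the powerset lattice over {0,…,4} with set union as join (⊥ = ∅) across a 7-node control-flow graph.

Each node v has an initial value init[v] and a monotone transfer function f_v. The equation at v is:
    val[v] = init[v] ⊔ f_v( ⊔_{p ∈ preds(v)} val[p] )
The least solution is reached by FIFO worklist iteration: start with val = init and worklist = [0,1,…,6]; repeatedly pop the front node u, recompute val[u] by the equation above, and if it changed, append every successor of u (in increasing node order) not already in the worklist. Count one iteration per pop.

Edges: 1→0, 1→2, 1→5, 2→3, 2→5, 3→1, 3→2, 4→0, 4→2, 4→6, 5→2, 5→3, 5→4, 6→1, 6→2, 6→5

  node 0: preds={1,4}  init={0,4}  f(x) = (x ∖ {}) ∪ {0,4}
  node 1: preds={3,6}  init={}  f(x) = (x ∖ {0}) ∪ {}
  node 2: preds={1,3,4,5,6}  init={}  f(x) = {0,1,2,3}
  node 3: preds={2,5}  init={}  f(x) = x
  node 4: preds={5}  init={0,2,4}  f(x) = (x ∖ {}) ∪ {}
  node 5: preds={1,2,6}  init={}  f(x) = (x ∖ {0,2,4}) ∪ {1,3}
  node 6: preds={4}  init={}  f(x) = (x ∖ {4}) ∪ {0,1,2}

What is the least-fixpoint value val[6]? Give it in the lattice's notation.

Trace (18 dequeues):
  [1] u=0 | in {0,2,4} | out {0,2,4} | prev {0,4} | push {}
  [2] u=1 | in {} | out {} | ==
  [3] u=2 | in {0,2,4} | out {0,1,2,3} | prev {} | push {}
  [4] u=3 | in {0,1,2,3} | out {0,1,2,3} | prev {} | push {1,2}
  [5] u=4 | in {} | out {0,2,4} | ==
  [6] u=5 | in {0,1,2,3} | out {1,3} | prev {} | push {3,4}
  [7] u=6 | in {0,2,4} | out {0,1,2} | prev {} | push {5}
  [8] u=1 | in {0,1,2,3} | out {1,2,3} | prev {} | push {0}
  [9] u=2 | in {0,1,2,3,4} | out {0,1,2,3} | ==
  [10] u=3 | in {0,1,2,3} | out {0,1,2,3} | ==
  [11] u=4 | in {1,3} | out {0,1,2,3,4} | prev {0,2,4} | push {2,6}
  [12] u=5 | in {0,1,2,3} | out {1,3} | ==
  [13] u=0 | in {0,1,2,3,4} | out {0,1,2,3,4} | prev {0,2,4} | push {}
  [14] u=2 | in {0,1,2,3,4} | out {0,1,2,3} | ==
  [15] u=6 | in {0,1,2,3,4} | out {0,1,2,3} | prev {0,1,2} | push {1,2,5}
  [16] u=1 | in {0,1,2,3} | out {1,2,3} | ==
  [17] u=2 | in {0,1,2,3,4} | out {0,1,2,3} | ==
  [18] u=5 | in {0,1,2,3} | out {1,3} | ==

Converged values:
  [0] {0,1,2,3,4}
  [1] {1,2,3}
  [2] {0,1,2,3}
  [3] {0,1,2,3}
  [4] {0,1,2,3,4}
  [5] {1,3}
  [6] {0,1,2,3}

{0,1,2,3}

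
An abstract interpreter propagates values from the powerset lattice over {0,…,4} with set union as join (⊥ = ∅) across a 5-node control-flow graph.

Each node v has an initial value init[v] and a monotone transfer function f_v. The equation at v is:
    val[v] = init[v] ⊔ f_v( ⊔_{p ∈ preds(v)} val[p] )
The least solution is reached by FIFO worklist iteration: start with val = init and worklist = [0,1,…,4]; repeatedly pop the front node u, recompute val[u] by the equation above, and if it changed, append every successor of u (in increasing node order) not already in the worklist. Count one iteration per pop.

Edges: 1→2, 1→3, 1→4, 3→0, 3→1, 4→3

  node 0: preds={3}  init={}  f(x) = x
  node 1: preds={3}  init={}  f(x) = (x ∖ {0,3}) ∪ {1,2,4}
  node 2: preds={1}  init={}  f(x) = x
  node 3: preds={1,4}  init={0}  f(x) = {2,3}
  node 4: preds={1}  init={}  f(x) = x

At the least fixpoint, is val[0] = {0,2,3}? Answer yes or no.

Iteration log — 8 steps:
  step 1. node 0  ⊔preds={0}  new={0}  old={}  +wl: 
  step 2. node 1  ⊔preds={0}  new={1,2,4}  old={}  +wl: 
  step 3. node 2  ⊔preds={1,2,4}  new={1,2,4}  old={}  +wl: 
  step 4. node 3  ⊔preds={1,2,4}  new={0,2,3}  old={0}  +wl: 0,1
  step 5. node 4  ⊔preds={1,2,4}  new={1,2,4}  old={}  +wl: 3
  step 6. node 0  ⊔preds={0,2,3}  new={0,2,3}  old={0}  +wl: 
  step 7. node 1  ⊔preds={0,2,3}  new={1,2,4}  stable
  step 8. node 3  ⊔preds={1,2,4}  new={0,2,3}  stable

Least fixpoint reached:
  node 0: {0,2,3}
  node 1: {1,2,4}
  node 2: {1,2,4}
  node 3: {0,2,3}
  node 4: {1,2,4}

yes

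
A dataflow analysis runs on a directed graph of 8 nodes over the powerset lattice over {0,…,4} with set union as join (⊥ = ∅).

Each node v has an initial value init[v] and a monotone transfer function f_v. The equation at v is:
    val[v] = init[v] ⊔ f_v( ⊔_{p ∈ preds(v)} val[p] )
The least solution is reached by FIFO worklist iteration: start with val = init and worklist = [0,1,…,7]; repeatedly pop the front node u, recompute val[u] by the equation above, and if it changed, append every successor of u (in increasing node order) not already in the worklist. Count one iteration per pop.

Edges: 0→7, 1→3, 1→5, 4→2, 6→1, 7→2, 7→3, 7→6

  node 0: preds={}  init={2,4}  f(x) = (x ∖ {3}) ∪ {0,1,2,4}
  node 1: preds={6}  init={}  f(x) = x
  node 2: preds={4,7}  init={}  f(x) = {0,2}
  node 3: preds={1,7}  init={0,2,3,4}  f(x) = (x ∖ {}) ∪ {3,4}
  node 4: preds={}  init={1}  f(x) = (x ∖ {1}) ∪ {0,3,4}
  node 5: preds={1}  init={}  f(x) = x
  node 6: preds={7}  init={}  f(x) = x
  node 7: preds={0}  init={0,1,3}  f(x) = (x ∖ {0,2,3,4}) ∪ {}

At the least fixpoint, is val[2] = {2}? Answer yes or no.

no

Worklist (12 pops):
  #1 pop 0: in={} → {0,1,2,4} (was {2,4}); enqueue []
  #2 pop 1: in={} → {} (no change)
  #3 pop 2: in={0,1,3} → {0,2} (was {}); enqueue []
  #4 pop 3: in={0,1,3} → {0,1,2,3,4} (was {0,2,3,4}); enqueue []
  #5 pop 4: in={} → {0,1,3,4} (was {1}); enqueue [2]
  #6 pop 5: in={} → {} (no change)
  #7 pop 6: in={0,1,3} → {0,1,3} (was {}); enqueue [1]
  #8 pop 7: in={0,1,2,4} → {0,1,3} (no change)
  #9 pop 2: in={0,1,3,4} → {0,2} (no change)
  #10 pop 1: in={0,1,3} → {0,1,3} (was {}); enqueue [3,5]
  #11 pop 3: in={0,1,3} → {0,1,2,3,4} (no change)
  #12 pop 5: in={0,1,3} → {0,1,3} (was {}); enqueue []

Fixpoint:
  val[0] = {0,1,2,4}
  val[1] = {0,1,3}
  val[2] = {0,2}
  val[3] = {0,1,2,3,4}
  val[4] = {0,1,3,4}
  val[5] = {0,1,3}
  val[6] = {0,1,3}
  val[7] = {0,1,3}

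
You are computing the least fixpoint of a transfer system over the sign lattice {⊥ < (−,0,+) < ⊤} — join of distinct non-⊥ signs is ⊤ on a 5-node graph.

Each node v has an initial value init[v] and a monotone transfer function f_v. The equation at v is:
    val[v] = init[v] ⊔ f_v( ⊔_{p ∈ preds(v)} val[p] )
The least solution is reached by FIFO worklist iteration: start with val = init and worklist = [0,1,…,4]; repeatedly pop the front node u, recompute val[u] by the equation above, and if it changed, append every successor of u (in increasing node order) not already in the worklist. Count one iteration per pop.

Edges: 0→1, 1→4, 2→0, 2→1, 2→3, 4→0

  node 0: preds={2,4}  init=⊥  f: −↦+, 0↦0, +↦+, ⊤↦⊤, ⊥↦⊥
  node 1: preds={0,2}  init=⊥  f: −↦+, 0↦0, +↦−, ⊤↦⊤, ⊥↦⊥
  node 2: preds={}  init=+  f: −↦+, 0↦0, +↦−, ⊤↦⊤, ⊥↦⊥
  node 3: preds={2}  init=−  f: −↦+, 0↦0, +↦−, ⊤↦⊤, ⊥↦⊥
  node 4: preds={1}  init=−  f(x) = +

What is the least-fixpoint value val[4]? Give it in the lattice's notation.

⊤

Iteration log — 6 steps:
  step 1. node 0  ⊔preds=⊤  new=⊤  old=⊥  +wl: 
  step 2. node 1  ⊔preds=⊤  new=⊤  old=⊥  +wl: 
  step 3. node 2  ⊔preds=⊥  new=+  stable
  step 4. node 3  ⊔preds=+  new=−  stable
  step 5. node 4  ⊔preds=⊤  new=⊤  old=−  +wl: 0
  step 6. node 0  ⊔preds=⊤  new=⊤  stable

Least fixpoint reached:
  node 0: ⊤
  node 1: ⊤
  node 2: +
  node 3: −
  node 4: ⊤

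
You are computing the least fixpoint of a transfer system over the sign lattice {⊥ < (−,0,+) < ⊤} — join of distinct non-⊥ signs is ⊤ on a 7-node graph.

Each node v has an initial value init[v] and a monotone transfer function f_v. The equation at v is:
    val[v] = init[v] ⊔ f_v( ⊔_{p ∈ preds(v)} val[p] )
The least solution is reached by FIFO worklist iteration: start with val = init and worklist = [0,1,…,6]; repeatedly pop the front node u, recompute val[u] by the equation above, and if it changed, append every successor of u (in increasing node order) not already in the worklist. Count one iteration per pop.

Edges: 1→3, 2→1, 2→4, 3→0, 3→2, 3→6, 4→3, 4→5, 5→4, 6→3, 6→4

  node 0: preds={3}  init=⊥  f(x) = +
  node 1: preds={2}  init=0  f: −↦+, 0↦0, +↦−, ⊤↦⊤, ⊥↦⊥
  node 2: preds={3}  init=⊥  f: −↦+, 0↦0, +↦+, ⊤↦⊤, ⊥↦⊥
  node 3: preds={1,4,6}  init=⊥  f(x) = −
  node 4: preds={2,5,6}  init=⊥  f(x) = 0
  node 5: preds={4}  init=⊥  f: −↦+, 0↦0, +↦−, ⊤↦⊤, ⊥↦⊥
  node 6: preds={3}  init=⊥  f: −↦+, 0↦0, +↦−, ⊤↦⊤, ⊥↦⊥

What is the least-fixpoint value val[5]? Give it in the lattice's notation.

0

Iteration log — 13 steps:
  step 1. node 0  ⊔preds=⊥  new=+  old=⊥  +wl: 
  step 2. node 1  ⊔preds=⊥  new=0  stable
  step 3. node 2  ⊔preds=⊥  new=⊥  stable
  step 4. node 3  ⊔preds=0  new=−  old=⊥  +wl: 0,2
  step 5. node 4  ⊔preds=⊥  new=0  old=⊥  +wl: 3
  step 6. node 5  ⊔preds=0  new=0  old=⊥  +wl: 4
  step 7. node 6  ⊔preds=−  new=+  old=⊥  +wl: 
  step 8. node 0  ⊔preds=−  new=+  stable
  step 9. node 2  ⊔preds=−  new=+  old=⊥  +wl: 1
  step 10. node 3  ⊔preds=⊤  new=−  stable
  step 11. node 4  ⊔preds=⊤  new=0  stable
  step 12. node 1  ⊔preds=+  new=⊤  old=0  +wl: 3
  step 13. node 3  ⊔preds=⊤  new=−  stable

Least fixpoint reached:
  node 0: +
  node 1: ⊤
  node 2: +
  node 3: −
  node 4: 0
  node 5: 0
  node 6: +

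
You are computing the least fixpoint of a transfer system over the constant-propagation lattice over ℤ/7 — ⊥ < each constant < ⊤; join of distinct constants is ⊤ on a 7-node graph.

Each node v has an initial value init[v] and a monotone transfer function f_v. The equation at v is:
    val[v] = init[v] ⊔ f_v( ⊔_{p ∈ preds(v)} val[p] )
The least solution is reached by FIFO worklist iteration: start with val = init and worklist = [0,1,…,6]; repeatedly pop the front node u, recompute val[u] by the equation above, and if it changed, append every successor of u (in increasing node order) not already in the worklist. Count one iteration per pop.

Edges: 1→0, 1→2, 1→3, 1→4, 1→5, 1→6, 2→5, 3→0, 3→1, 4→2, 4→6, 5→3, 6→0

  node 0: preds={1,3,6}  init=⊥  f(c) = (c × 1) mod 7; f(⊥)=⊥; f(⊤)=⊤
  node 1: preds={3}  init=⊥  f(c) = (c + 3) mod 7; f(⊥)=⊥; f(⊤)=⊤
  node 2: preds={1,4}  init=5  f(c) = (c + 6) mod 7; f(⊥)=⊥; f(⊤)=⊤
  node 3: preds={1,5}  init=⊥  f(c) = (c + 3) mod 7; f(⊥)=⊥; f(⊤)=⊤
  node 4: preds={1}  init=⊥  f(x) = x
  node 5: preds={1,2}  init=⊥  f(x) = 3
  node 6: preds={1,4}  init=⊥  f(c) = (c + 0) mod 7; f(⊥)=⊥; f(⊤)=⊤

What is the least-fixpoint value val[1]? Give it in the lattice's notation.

⊤

Trace (26 dequeues):
  [1] u=0 | in ⊥ | out ⊥ | ==
  [2] u=1 | in ⊥ | out ⊥ | ==
  [3] u=2 | in ⊥ | out 5 | ==
  [4] u=3 | in ⊥ | out ⊥ | ==
  [5] u=4 | in ⊥ | out ⊥ | ==
  [6] u=5 | in 5 | out 3 | prev ⊥ | push {3}
  [7] u=6 | in ⊥ | out ⊥ | ==
  [8] u=3 | in 3 | out 6 | prev ⊥ | push {0,1}
  [9] u=0 | in 6 | out 6 | prev ⊥ | push {}
  [10] u=1 | in 6 | out 2 | prev ⊥ | push {0,2,3,4,5,6}
  [11] u=0 | in ⊤ | out ⊤ | prev 6 | push {}
  [12] u=2 | in 2 | out ⊤ | prev 5 | push {}
  [13] u=3 | in ⊤ | out ⊤ | prev 6 | push {0,1}
  [14] u=4 | in 2 | out 2 | prev ⊥ | push {2}
  [15] u=5 | in ⊤ | out 3 | ==
  [16] u=6 | in 2 | out 2 | prev ⊥ | push {}
  [17] u=0 | in ⊤ | out ⊤ | ==
  [18] u=1 | in ⊤ | out ⊤ | prev 2 | push {0,3,4,5,6}
  [19] u=2 | in ⊤ | out ⊤ | ==
  [20] u=0 | in ⊤ | out ⊤ | ==
  [21] u=3 | in ⊤ | out ⊤ | ==
  [22] u=4 | in ⊤ | out ⊤ | prev 2 | push {2}
  [23] u=5 | in ⊤ | out 3 | ==
  [24] u=6 | in ⊤ | out ⊤ | prev 2 | push {0}
  [25] u=2 | in ⊤ | out ⊤ | ==
  [26] u=0 | in ⊤ | out ⊤ | ==

Converged values:
  [0] ⊤
  [1] ⊤
  [2] ⊤
  [3] ⊤
  [4] ⊤
  [5] 3
  [6] ⊤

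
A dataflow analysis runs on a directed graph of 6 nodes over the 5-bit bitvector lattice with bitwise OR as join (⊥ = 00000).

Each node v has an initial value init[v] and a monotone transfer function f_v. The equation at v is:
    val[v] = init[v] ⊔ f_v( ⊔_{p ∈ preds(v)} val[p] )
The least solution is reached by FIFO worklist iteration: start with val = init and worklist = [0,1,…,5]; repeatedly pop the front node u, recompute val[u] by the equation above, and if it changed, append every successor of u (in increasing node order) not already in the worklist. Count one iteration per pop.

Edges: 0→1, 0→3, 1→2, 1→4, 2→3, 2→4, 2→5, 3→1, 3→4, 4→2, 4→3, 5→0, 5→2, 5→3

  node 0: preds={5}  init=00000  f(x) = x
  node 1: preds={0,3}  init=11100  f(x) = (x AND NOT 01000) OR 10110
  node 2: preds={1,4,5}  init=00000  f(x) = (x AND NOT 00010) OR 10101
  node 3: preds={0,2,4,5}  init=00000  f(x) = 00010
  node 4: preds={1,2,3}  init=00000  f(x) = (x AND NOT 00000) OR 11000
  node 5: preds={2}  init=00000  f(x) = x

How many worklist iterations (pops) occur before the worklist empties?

14

Iteration log — 14 steps:
  step 1. node 0  ⊔preds=00000  new=00000  stable
  step 2. node 1  ⊔preds=00000  new=11110  old=11100  +wl: 
  step 3. node 2  ⊔preds=11110  new=11101  old=00000  +wl: 
  step 4. node 3  ⊔preds=11101  new=00010  old=00000  +wl: 1
  step 5. node 4  ⊔preds=11111  new=11111  old=00000  +wl: 2,3
  step 6. node 5  ⊔preds=11101  new=11101  old=00000  +wl: 0
  step 7. node 1  ⊔preds=00010  new=11110  stable
  step 8. node 2  ⊔preds=11111  new=11101  stable
  step 9. node 3  ⊔preds=11111  new=00010  stable
  step 10. node 0  ⊔preds=11101  new=11101  old=00000  +wl: 1,3
  step 11. node 1  ⊔preds=11111  new=11111  old=11110  +wl: 2,4
  step 12. node 3  ⊔preds=11111  new=00010  stable
  step 13. node 2  ⊔preds=11111  new=11101  stable
  step 14. node 4  ⊔preds=11111  new=11111  stable

Least fixpoint reached:
  node 0: 11101
  node 1: 11111
  node 2: 11101
  node 3: 00010
  node 4: 11111
  node 5: 11101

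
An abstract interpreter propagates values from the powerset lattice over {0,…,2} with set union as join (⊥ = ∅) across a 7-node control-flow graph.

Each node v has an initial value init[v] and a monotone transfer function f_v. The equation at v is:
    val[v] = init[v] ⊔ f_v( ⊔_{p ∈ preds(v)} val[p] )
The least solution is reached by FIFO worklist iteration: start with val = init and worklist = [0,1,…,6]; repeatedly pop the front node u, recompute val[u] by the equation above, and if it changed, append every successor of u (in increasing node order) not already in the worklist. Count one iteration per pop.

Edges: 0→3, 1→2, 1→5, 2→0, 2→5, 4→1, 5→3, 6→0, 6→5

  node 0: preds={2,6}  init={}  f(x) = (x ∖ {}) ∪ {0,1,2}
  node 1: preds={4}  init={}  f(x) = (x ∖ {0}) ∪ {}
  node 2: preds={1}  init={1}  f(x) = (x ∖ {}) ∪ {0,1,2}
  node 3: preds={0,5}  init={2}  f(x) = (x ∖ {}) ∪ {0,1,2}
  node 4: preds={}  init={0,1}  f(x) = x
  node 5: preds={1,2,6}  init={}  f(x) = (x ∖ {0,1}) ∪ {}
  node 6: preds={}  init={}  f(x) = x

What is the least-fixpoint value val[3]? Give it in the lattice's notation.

Iteration log — 9 steps:
  step 1. node 0  ⊔preds={1}  new={0,1,2}  old={}  +wl: 
  step 2. node 1  ⊔preds={0,1}  new={1}  old={}  +wl: 
  step 3. node 2  ⊔preds={1}  new={0,1,2}  old={1}  +wl: 0
  step 4. node 3  ⊔preds={0,1,2}  new={0,1,2}  old={2}  +wl: 
  step 5. node 4  ⊔preds={}  new={0,1}  stable
  step 6. node 5  ⊔preds={0,1,2}  new={2}  old={}  +wl: 3
  step 7. node 6  ⊔preds={}  new={}  stable
  step 8. node 0  ⊔preds={0,1,2}  new={0,1,2}  stable
  step 9. node 3  ⊔preds={0,1,2}  new={0,1,2}  stable

Least fixpoint reached:
  node 0: {0,1,2}
  node 1: {1}
  node 2: {0,1,2}
  node 3: {0,1,2}
  node 4: {0,1}
  node 5: {2}
  node 6: {}

{0,1,2}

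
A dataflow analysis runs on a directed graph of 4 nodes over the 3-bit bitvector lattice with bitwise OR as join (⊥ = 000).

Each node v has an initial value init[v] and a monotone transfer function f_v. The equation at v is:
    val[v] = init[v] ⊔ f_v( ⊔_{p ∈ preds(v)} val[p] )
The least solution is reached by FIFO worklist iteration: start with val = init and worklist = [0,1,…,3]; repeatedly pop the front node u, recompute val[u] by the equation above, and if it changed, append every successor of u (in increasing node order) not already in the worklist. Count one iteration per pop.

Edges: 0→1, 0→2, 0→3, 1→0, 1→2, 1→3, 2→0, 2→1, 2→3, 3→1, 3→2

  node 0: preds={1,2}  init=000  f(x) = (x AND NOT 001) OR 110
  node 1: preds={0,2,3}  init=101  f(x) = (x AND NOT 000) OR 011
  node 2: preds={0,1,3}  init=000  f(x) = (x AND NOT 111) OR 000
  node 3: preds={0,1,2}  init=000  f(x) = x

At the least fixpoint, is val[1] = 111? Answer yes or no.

Worklist (7 pops):
  #1 pop 0: in=101 → 110 (was 000); enqueue []
  #2 pop 1: in=110 → 111 (was 101); enqueue [0]
  #3 pop 2: in=111 → 000 (no change)
  #4 pop 3: in=111 → 111 (was 000); enqueue [1,2]
  #5 pop 0: in=111 → 110 (no change)
  #6 pop 1: in=111 → 111 (no change)
  #7 pop 2: in=111 → 000 (no change)

Fixpoint:
  val[0] = 110
  val[1] = 111
  val[2] = 000
  val[3] = 111

yes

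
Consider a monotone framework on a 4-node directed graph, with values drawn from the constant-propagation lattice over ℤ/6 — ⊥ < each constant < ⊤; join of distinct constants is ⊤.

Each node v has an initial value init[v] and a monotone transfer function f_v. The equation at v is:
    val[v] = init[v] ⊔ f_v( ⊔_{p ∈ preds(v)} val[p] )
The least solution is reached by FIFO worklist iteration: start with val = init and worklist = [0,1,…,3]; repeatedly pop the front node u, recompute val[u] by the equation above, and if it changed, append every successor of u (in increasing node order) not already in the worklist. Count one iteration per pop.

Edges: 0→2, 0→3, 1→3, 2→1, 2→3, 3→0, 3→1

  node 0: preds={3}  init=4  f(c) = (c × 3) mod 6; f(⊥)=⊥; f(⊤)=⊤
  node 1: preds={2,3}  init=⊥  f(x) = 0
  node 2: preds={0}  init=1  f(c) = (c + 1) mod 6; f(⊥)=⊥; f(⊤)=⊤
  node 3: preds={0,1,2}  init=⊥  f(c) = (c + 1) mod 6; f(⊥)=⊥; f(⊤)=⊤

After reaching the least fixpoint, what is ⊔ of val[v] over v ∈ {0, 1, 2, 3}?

⊤

Trace (8 dequeues):
  [1] u=0 | in ⊥ | out 4 | ==
  [2] u=1 | in 1 | out 0 | prev ⊥ | push {}
  [3] u=2 | in 4 | out ⊤ | prev 1 | push {1}
  [4] u=3 | in ⊤ | out ⊤ | prev ⊥ | push {0}
  [5] u=1 | in ⊤ | out 0 | ==
  [6] u=0 | in ⊤ | out ⊤ | prev 4 | push {2,3}
  [7] u=2 | in ⊤ | out ⊤ | ==
  [8] u=3 | in ⊤ | out ⊤ | ==

Converged values:
  [0] ⊤
  [1] 0
  [2] ⊤
  [3] ⊤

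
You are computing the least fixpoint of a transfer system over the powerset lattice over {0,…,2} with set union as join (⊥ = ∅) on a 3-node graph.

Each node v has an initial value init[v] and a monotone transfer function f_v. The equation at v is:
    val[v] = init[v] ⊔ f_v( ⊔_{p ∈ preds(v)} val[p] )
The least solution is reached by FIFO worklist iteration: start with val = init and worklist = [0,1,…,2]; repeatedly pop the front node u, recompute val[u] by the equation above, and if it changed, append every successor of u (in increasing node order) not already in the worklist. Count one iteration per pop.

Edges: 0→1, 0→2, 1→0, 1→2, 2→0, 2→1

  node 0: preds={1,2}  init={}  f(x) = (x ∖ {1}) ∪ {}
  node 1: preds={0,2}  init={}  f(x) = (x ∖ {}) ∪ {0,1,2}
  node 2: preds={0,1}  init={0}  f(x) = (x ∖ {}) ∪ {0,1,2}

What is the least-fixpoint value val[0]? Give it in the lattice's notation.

{0,2}

Iteration log — 6 steps:
  step 1. node 0  ⊔preds={0}  new={0}  old={}  +wl: 
  step 2. node 1  ⊔preds={0}  new={0,1,2}  old={}  +wl: 0
  step 3. node 2  ⊔preds={0,1,2}  new={0,1,2}  old={0}  +wl: 1
  step 4. node 0  ⊔preds={0,1,2}  new={0,2}  old={0}  +wl: 2
  step 5. node 1  ⊔preds={0,1,2}  new={0,1,2}  stable
  step 6. node 2  ⊔preds={0,1,2}  new={0,1,2}  stable

Least fixpoint reached:
  node 0: {0,2}
  node 1: {0,1,2}
  node 2: {0,1,2}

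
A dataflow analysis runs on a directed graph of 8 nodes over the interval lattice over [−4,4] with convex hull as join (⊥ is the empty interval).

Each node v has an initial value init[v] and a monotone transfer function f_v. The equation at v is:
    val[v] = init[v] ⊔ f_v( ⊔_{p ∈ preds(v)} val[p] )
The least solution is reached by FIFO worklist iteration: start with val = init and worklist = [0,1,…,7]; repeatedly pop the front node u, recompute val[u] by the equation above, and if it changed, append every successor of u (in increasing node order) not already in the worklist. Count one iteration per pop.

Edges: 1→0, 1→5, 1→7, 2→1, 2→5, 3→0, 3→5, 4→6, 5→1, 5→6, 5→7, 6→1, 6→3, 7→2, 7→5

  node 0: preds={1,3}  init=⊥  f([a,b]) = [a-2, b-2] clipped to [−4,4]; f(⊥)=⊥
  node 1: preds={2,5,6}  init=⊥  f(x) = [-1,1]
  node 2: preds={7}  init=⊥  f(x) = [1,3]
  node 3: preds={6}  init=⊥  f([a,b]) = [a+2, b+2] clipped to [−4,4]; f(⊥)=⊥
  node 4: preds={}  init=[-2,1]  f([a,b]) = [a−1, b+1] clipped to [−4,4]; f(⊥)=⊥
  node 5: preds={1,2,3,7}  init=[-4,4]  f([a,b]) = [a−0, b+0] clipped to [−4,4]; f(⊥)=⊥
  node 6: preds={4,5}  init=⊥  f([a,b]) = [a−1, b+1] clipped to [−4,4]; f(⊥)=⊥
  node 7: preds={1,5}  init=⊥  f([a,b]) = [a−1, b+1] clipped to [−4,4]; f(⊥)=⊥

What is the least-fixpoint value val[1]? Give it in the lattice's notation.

Iteration log — 14 steps:
  step 1. node 0  ⊔preds=⊥  new=⊥  stable
  step 2. node 1  ⊔preds=[-4,4]  new=[-1,1]  old=⊥  +wl: 0
  step 3. node 2  ⊔preds=⊥  new=[1,3]  old=⊥  +wl: 1
  step 4. node 3  ⊔preds=⊥  new=⊥  stable
  step 5. node 4  ⊔preds=⊥  new=[-2,1]  stable
  step 6. node 5  ⊔preds=[-1,3]  new=[-4,4]  stable
  step 7. node 6  ⊔preds=[-4,4]  new=[-4,4]  old=⊥  +wl: 3
  step 8. node 7  ⊔preds=[-4,4]  new=[-4,4]  old=⊥  +wl: 2,5
  step 9. node 0  ⊔preds=[-1,1]  new=[-3,-1]  old=⊥  +wl: 
  step 10. node 1  ⊔preds=[-4,4]  new=[-1,1]  stable
  step 11. node 3  ⊔preds=[-4,4]  new=[-2,4]  old=⊥  +wl: 0
  step 12. node 2  ⊔preds=[-4,4]  new=[1,3]  stable
  step 13. node 5  ⊔preds=[-4,4]  new=[-4,4]  stable
  step 14. node 0  ⊔preds=[-2,4]  new=[-4,2]  old=[-3,-1]  +wl: 

Least fixpoint reached:
  node 0: [-4,2]
  node 1: [-1,1]
  node 2: [1,3]
  node 3: [-2,4]
  node 4: [-2,1]
  node 5: [-4,4]
  node 6: [-4,4]
  node 7: [-4,4]

[-1,1]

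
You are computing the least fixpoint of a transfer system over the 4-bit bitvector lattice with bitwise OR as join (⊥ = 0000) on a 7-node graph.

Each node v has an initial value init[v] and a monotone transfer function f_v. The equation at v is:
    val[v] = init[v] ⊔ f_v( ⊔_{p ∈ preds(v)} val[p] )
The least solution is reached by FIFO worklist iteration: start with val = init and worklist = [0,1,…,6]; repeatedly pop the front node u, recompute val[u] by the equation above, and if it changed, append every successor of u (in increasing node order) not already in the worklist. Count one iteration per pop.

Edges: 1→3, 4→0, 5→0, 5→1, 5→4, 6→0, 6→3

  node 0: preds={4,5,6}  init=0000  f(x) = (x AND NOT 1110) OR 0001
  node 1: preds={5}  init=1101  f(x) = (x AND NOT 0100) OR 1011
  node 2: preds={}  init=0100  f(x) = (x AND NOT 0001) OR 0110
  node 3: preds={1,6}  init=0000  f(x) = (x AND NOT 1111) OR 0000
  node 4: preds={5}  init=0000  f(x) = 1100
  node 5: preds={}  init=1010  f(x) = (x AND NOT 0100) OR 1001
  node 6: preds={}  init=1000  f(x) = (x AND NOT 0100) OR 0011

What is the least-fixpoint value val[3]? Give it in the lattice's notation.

Iteration log — 11 steps:
  step 1. node 0  ⊔preds=1010  new=0001  old=0000  +wl: 
  step 2. node 1  ⊔preds=1010  new=1111  old=1101  +wl: 
  step 3. node 2  ⊔preds=0000  new=0110  old=0100  +wl: 
  step 4. node 3  ⊔preds=1111  new=0000  stable
  step 5. node 4  ⊔preds=1010  new=1100  old=0000  +wl: 0
  step 6. node 5  ⊔preds=0000  new=1011  old=1010  +wl: 1,4
  step 7. node 6  ⊔preds=0000  new=1011  old=1000  +wl: 3
  step 8. node 0  ⊔preds=1111  new=0001  stable
  step 9. node 1  ⊔preds=1011  new=1111  stable
  step 10. node 4  ⊔preds=1011  new=1100  stable
  step 11. node 3  ⊔preds=1111  new=0000  stable

Least fixpoint reached:
  node 0: 0001
  node 1: 1111
  node 2: 0110
  node 3: 0000
  node 4: 1100
  node 5: 1011
  node 6: 1011

0000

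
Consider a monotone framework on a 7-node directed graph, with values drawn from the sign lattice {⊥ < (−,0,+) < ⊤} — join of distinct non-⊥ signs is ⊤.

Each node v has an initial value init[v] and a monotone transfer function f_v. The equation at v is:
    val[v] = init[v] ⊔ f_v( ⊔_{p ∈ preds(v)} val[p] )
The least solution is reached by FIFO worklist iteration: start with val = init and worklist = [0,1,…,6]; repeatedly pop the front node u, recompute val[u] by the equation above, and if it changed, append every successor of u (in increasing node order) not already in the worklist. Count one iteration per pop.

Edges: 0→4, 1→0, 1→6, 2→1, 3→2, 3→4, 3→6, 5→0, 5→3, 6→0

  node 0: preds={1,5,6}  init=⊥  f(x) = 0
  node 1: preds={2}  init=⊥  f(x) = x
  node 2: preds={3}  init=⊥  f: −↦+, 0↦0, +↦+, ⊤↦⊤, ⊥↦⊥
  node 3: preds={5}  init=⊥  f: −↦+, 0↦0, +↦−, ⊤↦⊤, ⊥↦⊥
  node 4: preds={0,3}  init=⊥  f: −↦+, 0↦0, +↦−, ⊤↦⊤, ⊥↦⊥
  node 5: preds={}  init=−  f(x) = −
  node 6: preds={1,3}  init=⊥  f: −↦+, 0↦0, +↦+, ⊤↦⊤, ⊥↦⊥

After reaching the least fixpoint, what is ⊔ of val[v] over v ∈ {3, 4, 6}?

Iteration log — 12 steps:
  step 1. node 0  ⊔preds=−  new=0  old=⊥  +wl: 
  step 2. node 1  ⊔preds=⊥  new=⊥  stable
  step 3. node 2  ⊔preds=⊥  new=⊥  stable
  step 4. node 3  ⊔preds=−  new=+  old=⊥  +wl: 2
  step 5. node 4  ⊔preds=⊤  new=⊤  old=⊥  +wl: 
  step 6. node 5  ⊔preds=⊥  new=−  stable
  step 7. node 6  ⊔preds=+  new=+  old=⊥  +wl: 0
  step 8. node 2  ⊔preds=+  new=+  old=⊥  +wl: 1
  step 9. node 0  ⊔preds=⊤  new=0  stable
  step 10. node 1  ⊔preds=+  new=+  old=⊥  +wl: 0,6
  step 11. node 0  ⊔preds=⊤  new=0  stable
  step 12. node 6  ⊔preds=+  new=+  stable

Least fixpoint reached:
  node 0: 0
  node 1: +
  node 2: +
  node 3: +
  node 4: ⊤
  node 5: −
  node 6: +

⊤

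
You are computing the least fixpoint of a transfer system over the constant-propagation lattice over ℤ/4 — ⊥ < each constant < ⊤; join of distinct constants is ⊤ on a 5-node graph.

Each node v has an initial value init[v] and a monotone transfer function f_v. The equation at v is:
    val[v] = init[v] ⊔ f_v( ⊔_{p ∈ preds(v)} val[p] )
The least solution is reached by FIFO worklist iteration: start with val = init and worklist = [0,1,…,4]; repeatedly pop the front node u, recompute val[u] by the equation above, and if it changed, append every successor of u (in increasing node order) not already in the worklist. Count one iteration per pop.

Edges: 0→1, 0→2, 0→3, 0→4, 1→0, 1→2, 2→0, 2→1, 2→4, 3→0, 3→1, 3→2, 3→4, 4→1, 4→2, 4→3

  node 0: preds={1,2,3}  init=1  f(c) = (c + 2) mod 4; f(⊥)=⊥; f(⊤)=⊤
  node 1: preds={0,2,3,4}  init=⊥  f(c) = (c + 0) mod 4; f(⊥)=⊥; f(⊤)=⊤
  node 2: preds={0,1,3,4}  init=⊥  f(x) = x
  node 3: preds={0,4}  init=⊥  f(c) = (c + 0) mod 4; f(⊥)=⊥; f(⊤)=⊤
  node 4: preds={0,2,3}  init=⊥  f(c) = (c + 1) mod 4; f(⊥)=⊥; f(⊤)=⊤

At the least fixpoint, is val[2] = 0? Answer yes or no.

Trace (14 dequeues):
  [1] u=0 | in ⊥ | out 1 | ==
  [2] u=1 | in 1 | out 1 | prev ⊥ | push {0}
  [3] u=2 | in 1 | out 1 | prev ⊥ | push {1}
  [4] u=3 | in 1 | out 1 | prev ⊥ | push {2}
  [5] u=4 | in 1 | out 2 | prev ⊥ | push {3}
  [6] u=0 | in 1 | out ⊤ | prev 1 | push {4}
  [7] u=1 | in ⊤ | out ⊤ | prev 1 | push {0}
  [8] u=2 | in ⊤ | out ⊤ | prev 1 | push {1}
  [9] u=3 | in ⊤ | out ⊤ | prev 1 | push {2}
  [10] u=4 | in ⊤ | out ⊤ | prev 2 | push {3}
  [11] u=0 | in ⊤ | out ⊤ | ==
  [12] u=1 | in ⊤ | out ⊤ | ==
  [13] u=2 | in ⊤ | out ⊤ | ==
  [14] u=3 | in ⊤ | out ⊤ | ==

Converged values:
  [0] ⊤
  [1] ⊤
  [2] ⊤
  [3] ⊤
  [4] ⊤

no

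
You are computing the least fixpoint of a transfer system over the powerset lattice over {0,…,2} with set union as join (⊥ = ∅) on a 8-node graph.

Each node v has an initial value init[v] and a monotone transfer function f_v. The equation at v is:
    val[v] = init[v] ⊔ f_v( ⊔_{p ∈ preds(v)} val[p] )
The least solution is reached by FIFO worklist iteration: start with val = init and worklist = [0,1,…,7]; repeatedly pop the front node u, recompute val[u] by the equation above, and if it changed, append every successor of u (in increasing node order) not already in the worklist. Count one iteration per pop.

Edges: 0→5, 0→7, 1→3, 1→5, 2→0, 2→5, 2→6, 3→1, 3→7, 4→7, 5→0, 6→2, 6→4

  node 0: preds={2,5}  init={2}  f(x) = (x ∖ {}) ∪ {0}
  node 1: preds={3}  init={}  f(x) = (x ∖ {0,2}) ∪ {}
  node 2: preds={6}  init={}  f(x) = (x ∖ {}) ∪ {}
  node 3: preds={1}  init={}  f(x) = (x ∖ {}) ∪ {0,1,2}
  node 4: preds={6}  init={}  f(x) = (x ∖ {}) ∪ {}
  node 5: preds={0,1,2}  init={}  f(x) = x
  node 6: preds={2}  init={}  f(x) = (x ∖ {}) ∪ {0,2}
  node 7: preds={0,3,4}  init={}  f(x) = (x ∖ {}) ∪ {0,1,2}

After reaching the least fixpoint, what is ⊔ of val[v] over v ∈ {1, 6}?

Worklist (18 pops):
  #1 pop 0: in={} → {0,2} (was {2}); enqueue []
  #2 pop 1: in={} → {} (no change)
  #3 pop 2: in={} → {} (no change)
  #4 pop 3: in={} → {0,1,2} (was {}); enqueue [1]
  #5 pop 4: in={} → {} (no change)
  #6 pop 5: in={0,2} → {0,2} (was {}); enqueue [0]
  #7 pop 6: in={} → {0,2} (was {}); enqueue [2,4]
  #8 pop 7: in={0,1,2} → {0,1,2} (was {}); enqueue []
  #9 pop 1: in={0,1,2} → {1} (was {}); enqueue [3,5]
  #10 pop 0: in={0,2} → {0,2} (no change)
  #11 pop 2: in={0,2} → {0,2} (was {}); enqueue [0,6]
  #12 pop 4: in={0,2} → {0,2} (was {}); enqueue [7]
  #13 pop 3: in={1} → {0,1,2} (no change)
  #14 pop 5: in={0,1,2} → {0,1,2} (was {0,2}); enqueue []
  #15 pop 0: in={0,1,2} → {0,1,2} (was {0,2}); enqueue [5]
  #16 pop 6: in={0,2} → {0,2} (no change)
  #17 pop 7: in={0,1,2} → {0,1,2} (no change)
  #18 pop 5: in={0,1,2} → {0,1,2} (no change)

Fixpoint:
  val[0] = {0,1,2}
  val[1] = {1}
  val[2] = {0,2}
  val[3] = {0,1,2}
  val[4] = {0,2}
  val[5] = {0,1,2}
  val[6] = {0,2}
  val[7] = {0,1,2}

{0,1,2}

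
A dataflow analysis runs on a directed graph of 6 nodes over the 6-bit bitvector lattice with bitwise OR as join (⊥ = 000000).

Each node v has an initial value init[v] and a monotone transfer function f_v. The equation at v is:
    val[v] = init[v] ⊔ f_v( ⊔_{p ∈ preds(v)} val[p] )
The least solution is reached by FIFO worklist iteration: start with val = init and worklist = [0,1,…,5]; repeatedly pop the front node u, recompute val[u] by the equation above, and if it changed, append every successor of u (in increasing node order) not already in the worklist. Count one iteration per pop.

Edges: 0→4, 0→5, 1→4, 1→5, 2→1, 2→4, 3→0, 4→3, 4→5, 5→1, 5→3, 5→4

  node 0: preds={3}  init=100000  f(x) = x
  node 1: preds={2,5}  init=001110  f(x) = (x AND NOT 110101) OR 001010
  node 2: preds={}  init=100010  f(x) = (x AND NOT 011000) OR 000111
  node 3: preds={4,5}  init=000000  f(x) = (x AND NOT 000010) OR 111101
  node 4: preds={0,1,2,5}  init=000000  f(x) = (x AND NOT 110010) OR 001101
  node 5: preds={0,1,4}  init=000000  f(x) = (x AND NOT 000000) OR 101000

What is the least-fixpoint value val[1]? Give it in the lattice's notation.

Trace (14 dequeues):
  [1] u=0 | in 000000 | out 100000 | ==
  [2] u=1 | in 100010 | out 001110 | ==
  [3] u=2 | in 000000 | out 100111 | prev 100010 | push {1}
  [4] u=3 | in 000000 | out 111101 | prev 000000 | push {0}
  [5] u=4 | in 101111 | out 001101 | prev 000000 | push {3}
  [6] u=5 | in 101111 | out 101111 | prev 000000 | push {4}
  [7] u=1 | in 101111 | out 001110 | ==
  [8] u=0 | in 111101 | out 111101 | prev 100000 | push {5}
  [9] u=3 | in 101111 | out 111101 | ==
  [10] u=4 | in 111111 | out 001101 | ==
  [11] u=5 | in 111111 | out 111111 | prev 101111 | push {1,3,4}
  [12] u=1 | in 111111 | out 001110 | ==
  [13] u=3 | in 111111 | out 111101 | ==
  [14] u=4 | in 111111 | out 001101 | ==

Converged values:
  [0] 111101
  [1] 001110
  [2] 100111
  [3] 111101
  [4] 001101
  [5] 111111

001110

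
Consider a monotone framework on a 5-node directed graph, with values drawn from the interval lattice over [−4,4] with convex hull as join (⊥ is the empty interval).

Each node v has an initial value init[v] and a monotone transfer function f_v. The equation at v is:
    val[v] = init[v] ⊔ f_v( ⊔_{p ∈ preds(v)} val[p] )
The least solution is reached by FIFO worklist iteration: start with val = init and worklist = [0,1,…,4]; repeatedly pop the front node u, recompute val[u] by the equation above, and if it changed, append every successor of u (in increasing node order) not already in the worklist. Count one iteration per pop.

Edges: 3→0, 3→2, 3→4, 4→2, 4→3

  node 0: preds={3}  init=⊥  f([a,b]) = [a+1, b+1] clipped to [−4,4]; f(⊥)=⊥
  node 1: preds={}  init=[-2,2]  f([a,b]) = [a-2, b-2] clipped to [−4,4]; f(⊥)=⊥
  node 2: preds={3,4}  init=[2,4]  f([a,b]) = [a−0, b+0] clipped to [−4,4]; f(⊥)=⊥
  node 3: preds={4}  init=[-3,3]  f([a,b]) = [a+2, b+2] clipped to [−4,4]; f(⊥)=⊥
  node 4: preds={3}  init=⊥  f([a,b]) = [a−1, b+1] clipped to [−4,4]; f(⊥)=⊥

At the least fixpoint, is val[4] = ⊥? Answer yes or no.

no

Iteration log — 10 steps:
  step 1. node 0  ⊔preds=[-3,3]  new=[-2,4]  old=⊥  +wl: 
  step 2. node 1  ⊔preds=⊥  new=[-2,2]  stable
  step 3. node 2  ⊔preds=[-3,3]  new=[-3,4]  old=[2,4]  +wl: 
  step 4. node 3  ⊔preds=⊥  new=[-3,3]  stable
  step 5. node 4  ⊔preds=[-3,3]  new=[-4,4]  old=⊥  +wl: 2,3
  step 6. node 2  ⊔preds=[-4,4]  new=[-4,4]  old=[-3,4]  +wl: 
  step 7. node 3  ⊔preds=[-4,4]  new=[-3,4]  old=[-3,3]  +wl: 0,2,4
  step 8. node 0  ⊔preds=[-3,4]  new=[-2,4]  stable
  step 9. node 2  ⊔preds=[-4,4]  new=[-4,4]  stable
  step 10. node 4  ⊔preds=[-3,4]  new=[-4,4]  stable

Least fixpoint reached:
  node 0: [-2,4]
  node 1: [-2,2]
  node 2: [-4,4]
  node 3: [-3,4]
  node 4: [-4,4]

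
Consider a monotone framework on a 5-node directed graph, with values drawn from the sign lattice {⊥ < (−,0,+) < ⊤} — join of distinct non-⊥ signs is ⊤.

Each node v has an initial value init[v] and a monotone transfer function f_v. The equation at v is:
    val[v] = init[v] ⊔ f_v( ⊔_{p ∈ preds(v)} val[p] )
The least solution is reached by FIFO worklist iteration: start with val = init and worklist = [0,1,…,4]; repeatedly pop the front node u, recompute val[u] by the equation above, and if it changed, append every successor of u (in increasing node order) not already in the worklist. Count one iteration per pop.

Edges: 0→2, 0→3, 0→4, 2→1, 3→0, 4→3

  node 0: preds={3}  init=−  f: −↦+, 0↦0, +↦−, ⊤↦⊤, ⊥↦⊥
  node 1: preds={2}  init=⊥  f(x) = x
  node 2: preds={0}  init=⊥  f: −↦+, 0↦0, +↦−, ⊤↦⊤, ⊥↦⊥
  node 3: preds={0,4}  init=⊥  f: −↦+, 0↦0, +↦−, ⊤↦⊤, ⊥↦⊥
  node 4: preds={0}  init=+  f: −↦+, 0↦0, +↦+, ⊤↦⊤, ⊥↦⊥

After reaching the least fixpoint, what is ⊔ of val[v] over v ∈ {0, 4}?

⊤

Worklist (12 pops):
  #1 pop 0: in=⊥ → − (no change)
  #2 pop 1: in=⊥ → ⊥ (no change)
  #3 pop 2: in=− → + (was ⊥); enqueue [1]
  #4 pop 3: in=⊤ → ⊤ (was ⊥); enqueue [0]
  #5 pop 4: in=− → + (no change)
  #6 pop 1: in=+ → + (was ⊥); enqueue []
  #7 pop 0: in=⊤ → ⊤ (was −); enqueue [2,3,4]
  #8 pop 2: in=⊤ → ⊤ (was +); enqueue [1]
  #9 pop 3: in=⊤ → ⊤ (no change)
  #10 pop 4: in=⊤ → ⊤ (was +); enqueue [3]
  #11 pop 1: in=⊤ → ⊤ (was +); enqueue []
  #12 pop 3: in=⊤ → ⊤ (no change)

Fixpoint:
  val[0] = ⊤
  val[1] = ⊤
  val[2] = ⊤
  val[3] = ⊤
  val[4] = ⊤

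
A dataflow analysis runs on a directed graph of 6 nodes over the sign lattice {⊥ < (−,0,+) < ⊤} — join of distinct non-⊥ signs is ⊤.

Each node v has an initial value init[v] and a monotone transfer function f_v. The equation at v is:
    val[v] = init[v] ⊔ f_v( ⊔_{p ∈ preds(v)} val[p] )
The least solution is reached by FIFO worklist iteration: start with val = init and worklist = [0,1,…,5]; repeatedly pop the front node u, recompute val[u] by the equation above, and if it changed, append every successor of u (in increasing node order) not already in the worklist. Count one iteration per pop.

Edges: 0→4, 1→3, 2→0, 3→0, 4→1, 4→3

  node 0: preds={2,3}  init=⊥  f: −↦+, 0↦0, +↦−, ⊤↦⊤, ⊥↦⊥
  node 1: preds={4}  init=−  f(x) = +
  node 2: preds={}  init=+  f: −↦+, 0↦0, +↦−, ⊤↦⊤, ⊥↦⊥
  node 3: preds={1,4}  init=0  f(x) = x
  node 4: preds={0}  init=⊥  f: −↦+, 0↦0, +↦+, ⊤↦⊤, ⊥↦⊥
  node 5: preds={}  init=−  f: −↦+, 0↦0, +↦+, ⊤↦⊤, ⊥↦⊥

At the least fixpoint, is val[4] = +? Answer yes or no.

Trace (9 dequeues):
  [1] u=0 | in ⊤ | out ⊤ | prev ⊥ | push {}
  [2] u=1 | in ⊥ | out ⊤ | prev − | push {}
  [3] u=2 | in ⊥ | out + | ==
  [4] u=3 | in ⊤ | out ⊤ | prev 0 | push {0}
  [5] u=4 | in ⊤ | out ⊤ | prev ⊥ | push {1,3}
  [6] u=5 | in ⊥ | out − | ==
  [7] u=0 | in ⊤ | out ⊤ | ==
  [8] u=1 | in ⊤ | out ⊤ | ==
  [9] u=3 | in ⊤ | out ⊤ | ==

Converged values:
  [0] ⊤
  [1] ⊤
  [2] +
  [3] ⊤
  [4] ⊤
  [5] −

no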